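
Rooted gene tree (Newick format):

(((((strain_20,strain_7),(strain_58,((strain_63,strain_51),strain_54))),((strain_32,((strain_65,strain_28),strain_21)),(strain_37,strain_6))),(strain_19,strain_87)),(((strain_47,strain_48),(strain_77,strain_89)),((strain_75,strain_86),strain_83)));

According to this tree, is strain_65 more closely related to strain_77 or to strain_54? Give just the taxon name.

strain_54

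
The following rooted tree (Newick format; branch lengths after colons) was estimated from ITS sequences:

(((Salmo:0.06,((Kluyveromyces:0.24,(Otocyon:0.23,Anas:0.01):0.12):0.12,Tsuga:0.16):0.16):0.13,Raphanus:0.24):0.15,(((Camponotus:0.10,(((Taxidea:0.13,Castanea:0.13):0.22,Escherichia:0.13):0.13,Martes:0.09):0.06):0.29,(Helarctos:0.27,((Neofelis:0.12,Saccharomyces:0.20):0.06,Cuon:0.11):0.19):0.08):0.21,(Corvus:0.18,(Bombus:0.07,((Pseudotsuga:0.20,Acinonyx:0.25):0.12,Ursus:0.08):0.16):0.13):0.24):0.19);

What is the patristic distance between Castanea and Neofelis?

The path runs Castanea → … → MRCA → … → Neofelis; the MRCA is the node subtending ((Camponotus,(((Taxidea,Castanea),Escherichia),Martes)),(Helarctos,((Neofelis,Saccharomyces),Cuon))).
Branch lengths along that path: 0.13 + 0.22 + 0.13 + 0.06 + 0.29 + 0.08 + 0.19 + 0.06 + 0.12 = 1.28.

1.28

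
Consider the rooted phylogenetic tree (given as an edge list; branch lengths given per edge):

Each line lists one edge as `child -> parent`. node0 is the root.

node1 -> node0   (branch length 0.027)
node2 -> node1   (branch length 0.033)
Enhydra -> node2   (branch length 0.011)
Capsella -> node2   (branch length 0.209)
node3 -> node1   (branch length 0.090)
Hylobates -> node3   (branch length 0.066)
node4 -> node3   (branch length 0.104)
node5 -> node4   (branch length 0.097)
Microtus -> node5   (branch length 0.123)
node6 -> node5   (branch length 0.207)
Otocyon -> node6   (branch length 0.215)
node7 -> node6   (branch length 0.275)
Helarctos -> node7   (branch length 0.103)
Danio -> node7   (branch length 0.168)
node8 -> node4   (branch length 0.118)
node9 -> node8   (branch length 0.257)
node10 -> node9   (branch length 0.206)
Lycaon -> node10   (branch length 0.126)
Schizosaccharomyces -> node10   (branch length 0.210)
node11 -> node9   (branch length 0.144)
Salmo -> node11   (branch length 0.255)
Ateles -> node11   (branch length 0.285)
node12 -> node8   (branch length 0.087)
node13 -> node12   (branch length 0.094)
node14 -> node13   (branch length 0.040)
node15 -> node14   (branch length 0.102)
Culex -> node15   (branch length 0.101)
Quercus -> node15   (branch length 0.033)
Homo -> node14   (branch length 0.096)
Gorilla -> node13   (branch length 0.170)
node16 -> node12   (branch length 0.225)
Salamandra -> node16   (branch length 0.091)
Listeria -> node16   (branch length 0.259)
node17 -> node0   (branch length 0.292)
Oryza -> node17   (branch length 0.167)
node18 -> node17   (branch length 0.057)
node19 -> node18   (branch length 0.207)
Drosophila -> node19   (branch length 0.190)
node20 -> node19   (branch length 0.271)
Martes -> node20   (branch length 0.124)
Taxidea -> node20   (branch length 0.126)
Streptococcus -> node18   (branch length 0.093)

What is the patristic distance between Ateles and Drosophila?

The path runs Ateles → … → MRCA → … → Drosophila; the MRCA is the root of the tree.
Branch lengths along that path: 0.285 + 0.144 + 0.257 + 0.118 + 0.104 + 0.090 + 0.027 + 0.292 + 0.057 + 0.207 + 0.190 = 1.771.

1.771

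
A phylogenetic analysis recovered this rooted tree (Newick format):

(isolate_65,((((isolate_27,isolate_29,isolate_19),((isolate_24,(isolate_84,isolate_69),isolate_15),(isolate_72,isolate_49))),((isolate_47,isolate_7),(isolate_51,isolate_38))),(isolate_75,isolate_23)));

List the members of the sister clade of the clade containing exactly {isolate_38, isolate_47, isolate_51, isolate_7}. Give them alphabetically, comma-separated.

isolate_15, isolate_19, isolate_24, isolate_27, isolate_29, isolate_49, isolate_69, isolate_72, isolate_84

The clade containing exactly {isolate_38, isolate_47, isolate_51, isolate_7} attaches to the tree at the node subtending (((isolate_27,isolate_29,isolate_19),((isolate_24,(isolate_84,isolate_69),isolate_15),(isolate_72,isolate_49))),((isolate_47,isolate_7),(isolate_51,isolate_38))).
The other lineage descending from that same node — the sister group — is ((isolate_27,isolate_29,isolate_19),((isolate_24,(isolate_84,isolate_69),isolate_15),(isolate_72,isolate_49))); its 9 tips in alphabetical order are the answer.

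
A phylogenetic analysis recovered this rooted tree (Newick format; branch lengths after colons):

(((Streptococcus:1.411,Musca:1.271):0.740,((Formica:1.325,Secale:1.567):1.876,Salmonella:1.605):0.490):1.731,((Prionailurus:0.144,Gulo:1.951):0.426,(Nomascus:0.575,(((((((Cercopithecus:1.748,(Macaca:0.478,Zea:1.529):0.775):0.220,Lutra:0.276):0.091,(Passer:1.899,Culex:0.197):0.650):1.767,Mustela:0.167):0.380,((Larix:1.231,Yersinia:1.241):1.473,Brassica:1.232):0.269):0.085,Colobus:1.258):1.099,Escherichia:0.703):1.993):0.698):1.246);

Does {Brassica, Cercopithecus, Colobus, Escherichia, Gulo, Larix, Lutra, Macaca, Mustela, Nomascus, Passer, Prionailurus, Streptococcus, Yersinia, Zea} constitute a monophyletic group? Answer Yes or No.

The MRCA of the listed taxa is the root, so the smallest clade containing them is the whole tree.
That clade also contains Culex, Formica, Musca, Salmonella, Secale, which are not in the proposed group, so the group is not monophyletic.

No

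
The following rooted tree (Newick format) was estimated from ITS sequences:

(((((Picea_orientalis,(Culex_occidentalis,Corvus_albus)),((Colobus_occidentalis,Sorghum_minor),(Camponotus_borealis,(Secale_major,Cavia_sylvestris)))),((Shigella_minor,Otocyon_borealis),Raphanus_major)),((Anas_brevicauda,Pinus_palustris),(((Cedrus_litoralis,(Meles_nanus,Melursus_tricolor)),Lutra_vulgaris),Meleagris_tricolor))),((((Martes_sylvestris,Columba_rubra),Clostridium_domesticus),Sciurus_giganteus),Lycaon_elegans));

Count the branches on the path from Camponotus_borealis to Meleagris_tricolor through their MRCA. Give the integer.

8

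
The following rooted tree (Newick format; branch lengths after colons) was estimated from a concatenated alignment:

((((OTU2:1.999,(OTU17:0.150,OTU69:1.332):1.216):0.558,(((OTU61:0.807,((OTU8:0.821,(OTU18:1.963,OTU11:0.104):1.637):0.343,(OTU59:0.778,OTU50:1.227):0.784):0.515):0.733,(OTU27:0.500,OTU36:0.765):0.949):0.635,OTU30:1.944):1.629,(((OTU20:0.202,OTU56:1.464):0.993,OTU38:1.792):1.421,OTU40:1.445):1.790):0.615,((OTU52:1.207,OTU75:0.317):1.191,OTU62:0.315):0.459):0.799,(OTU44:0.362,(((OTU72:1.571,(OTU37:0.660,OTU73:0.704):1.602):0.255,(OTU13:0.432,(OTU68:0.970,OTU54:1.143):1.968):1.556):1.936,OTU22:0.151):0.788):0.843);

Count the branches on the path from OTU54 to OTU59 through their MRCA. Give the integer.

The MRCA of OTU54 and OTU59 is the root of the tree.
From OTU54 up to that node: 6 branches. From OTU59 up to the same node: 8 branches. Total: 6 + 8 = 14.

14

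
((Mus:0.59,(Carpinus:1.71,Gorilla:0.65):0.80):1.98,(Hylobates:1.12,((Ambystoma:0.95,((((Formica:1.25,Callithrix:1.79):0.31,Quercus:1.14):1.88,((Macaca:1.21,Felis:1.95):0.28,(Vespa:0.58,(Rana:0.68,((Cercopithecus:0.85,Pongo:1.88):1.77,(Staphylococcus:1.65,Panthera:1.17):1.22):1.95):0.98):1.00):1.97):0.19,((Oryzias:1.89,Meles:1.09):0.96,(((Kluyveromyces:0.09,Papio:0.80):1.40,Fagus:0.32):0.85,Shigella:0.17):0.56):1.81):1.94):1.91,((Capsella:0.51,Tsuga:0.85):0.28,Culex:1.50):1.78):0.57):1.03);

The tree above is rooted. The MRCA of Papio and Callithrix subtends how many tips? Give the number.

17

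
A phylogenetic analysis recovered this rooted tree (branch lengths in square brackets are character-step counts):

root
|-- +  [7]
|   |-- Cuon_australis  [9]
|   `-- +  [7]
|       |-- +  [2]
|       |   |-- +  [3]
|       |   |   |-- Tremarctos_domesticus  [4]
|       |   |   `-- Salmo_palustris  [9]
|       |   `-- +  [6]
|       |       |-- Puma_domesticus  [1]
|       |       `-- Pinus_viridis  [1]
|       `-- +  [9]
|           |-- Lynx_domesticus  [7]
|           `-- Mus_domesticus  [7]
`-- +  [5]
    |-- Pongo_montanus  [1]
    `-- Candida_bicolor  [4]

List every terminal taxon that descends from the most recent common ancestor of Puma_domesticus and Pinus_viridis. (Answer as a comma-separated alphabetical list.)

Tracing Puma_domesticus: it sits inside (Puma_domesticus,Pinus_viridis).
Tracing Pinus_viridis: it sits inside (Puma_domesticus,Pinus_viridis).
The smallest clade enclosing both is (Puma_domesticus,Pinus_viridis); the answer is its 2 terminal taxa in alphabetical order.

Pinus_viridis, Puma_domesticus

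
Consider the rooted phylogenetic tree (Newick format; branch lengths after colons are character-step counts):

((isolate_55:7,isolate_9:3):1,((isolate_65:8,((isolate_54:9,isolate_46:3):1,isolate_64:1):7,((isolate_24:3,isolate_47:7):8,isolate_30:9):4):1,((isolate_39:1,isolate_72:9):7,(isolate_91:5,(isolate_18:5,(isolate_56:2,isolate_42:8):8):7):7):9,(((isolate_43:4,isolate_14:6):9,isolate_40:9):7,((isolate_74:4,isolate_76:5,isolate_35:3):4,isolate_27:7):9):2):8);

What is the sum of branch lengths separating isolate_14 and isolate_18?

52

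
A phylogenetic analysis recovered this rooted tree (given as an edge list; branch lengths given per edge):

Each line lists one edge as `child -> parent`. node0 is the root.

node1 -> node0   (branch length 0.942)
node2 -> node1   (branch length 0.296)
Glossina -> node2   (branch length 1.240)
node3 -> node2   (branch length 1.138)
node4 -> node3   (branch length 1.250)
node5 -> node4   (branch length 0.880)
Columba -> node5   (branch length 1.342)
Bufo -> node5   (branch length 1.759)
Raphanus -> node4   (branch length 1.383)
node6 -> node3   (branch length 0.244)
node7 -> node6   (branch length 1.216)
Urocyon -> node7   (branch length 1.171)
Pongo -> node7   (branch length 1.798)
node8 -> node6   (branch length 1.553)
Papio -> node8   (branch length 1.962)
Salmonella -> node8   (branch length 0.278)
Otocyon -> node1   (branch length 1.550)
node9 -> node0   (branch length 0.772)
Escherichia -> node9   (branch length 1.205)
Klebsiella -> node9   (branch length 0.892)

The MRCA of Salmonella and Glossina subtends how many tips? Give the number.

8

The MRCA of Salmonella and Glossina is the node subtending (Glossina,(((Columba,Bufo),Raphanus),((Urocyon,Pongo),(Papio,Salmonella)))).
That clade contains 8 terminal taxa: Bufo, Columba, Glossina, Papio, Pongo, Raphanus, Salmonella, Urocyon.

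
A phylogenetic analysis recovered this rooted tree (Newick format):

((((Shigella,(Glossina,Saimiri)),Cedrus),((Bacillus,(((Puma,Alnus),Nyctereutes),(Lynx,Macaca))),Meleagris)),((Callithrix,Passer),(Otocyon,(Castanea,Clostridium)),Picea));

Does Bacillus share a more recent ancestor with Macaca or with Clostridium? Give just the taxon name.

Macaca

The MRCA of Bacillus and Macaca subtends (Bacillus,(((Puma,Alnus),Nyctereutes),(Lynx,Macaca))) (6 taxa).
The MRCA of Bacillus and Clostridium is the root, subtending the entire tree (17 taxa).
The first is nested inside the second, so Bacillus shares a more recent common ancestor with Macaca.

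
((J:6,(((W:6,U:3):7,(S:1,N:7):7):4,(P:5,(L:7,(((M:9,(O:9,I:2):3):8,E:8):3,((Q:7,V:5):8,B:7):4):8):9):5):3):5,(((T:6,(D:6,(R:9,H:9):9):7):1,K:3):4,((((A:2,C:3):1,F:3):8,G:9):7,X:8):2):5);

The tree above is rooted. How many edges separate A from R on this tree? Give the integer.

The MRCA of A and R is the node subtending (((T,(D,(R,H))),K),((((A,C),F),G),X)).
From A up to that node: 5 branches. From R up to the same node: 5 branches. Total: 5 + 5 = 10.

10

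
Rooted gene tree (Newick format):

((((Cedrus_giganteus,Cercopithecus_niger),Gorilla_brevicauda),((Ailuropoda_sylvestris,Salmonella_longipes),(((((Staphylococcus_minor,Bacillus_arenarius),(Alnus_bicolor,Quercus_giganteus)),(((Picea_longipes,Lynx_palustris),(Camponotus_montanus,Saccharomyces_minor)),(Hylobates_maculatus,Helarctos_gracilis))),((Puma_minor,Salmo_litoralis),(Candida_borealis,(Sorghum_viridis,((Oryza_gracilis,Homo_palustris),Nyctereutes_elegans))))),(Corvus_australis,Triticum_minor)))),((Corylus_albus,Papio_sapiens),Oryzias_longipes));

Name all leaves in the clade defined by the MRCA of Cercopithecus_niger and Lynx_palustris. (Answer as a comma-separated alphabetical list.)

Tracing Cercopithecus_niger: it sits inside (Cedrus_giganteus,Cercopithecus_niger).
Tracing Lynx_palustris: it sits inside (Picea_longipes,Lynx_palustris).
The smallest clade enclosing both is (((Cedrus_giganteus,Cercopithecus_niger),Gorilla_brevicauda),((Ailuropoda_sylvestris,Salmonella_longipes),(((((Staphylococcus_minor,Bacillus_arenarius),(Alnus_bicolor,Quercus_giganteus)),(((Picea_longipes,Lynx_palustris),(Camponotus_montanus,Saccharomyces_minor)),(Hylobates_maculatus,Helarctos_gracilis))),((Puma_minor,Salmo_litoralis),(Candida_borealis,(Sorghum_viridis,((Oryza_gracilis,Homo_palustris),Nyctereutes_elegans))))),(Corvus_australis,Triticum_minor)))); the answer is its 24 terminal taxa in alphabetical order.

Ailuropoda_sylvestris, Alnus_bicolor, Bacillus_arenarius, Camponotus_montanus, Candida_borealis, Cedrus_giganteus, Cercopithecus_niger, Corvus_australis, Gorilla_brevicauda, Helarctos_gracilis, Homo_palustris, Hylobates_maculatus, Lynx_palustris, Nyctereutes_elegans, Oryza_gracilis, Picea_longipes, Puma_minor, Quercus_giganteus, Saccharomyces_minor, Salmo_litoralis, Salmonella_longipes, Sorghum_viridis, Staphylococcus_minor, Triticum_minor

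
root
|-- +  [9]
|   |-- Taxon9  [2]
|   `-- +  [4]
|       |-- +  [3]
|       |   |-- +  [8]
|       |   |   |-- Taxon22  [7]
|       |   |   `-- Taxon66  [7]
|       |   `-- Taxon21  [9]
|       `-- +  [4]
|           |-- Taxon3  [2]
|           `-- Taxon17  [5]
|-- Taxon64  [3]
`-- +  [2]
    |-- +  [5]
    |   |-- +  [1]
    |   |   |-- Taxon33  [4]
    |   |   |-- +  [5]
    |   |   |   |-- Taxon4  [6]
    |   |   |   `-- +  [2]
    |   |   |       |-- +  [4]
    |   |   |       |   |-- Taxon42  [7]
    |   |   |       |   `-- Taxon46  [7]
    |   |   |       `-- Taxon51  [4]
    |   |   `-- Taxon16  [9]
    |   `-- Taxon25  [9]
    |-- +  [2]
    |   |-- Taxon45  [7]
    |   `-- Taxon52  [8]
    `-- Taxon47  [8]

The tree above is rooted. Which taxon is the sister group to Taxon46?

Taxon46 attaches to the tree at the node subtending (Taxon42,Taxon46).
The other lineage descending from that same node — the sister group — is the single tip Taxon42.

Taxon42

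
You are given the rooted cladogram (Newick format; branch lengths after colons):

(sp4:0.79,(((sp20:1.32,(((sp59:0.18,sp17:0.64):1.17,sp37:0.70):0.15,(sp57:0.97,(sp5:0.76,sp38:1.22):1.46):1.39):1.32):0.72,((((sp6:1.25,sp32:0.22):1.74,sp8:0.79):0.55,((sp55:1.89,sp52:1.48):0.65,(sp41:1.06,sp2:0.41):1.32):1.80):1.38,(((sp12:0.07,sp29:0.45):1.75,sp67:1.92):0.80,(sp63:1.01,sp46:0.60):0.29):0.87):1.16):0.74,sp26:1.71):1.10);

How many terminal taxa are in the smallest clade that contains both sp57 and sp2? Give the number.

The MRCA of sp57 and sp2 is the node subtending ((sp20,(((sp59,sp17),sp37),(sp57,(sp5,sp38)))),((((sp6,sp32),sp8),((sp55,sp52),(sp41,sp2))),(((sp12,sp29),sp67),(sp63,sp46)))).
That clade contains 19 terminal taxa: sp12, sp17, sp2, sp20, sp29, sp32, sp37, sp38, sp41, sp46, sp5, sp52, sp55, sp57, sp59, sp6, sp63, sp67, sp8.

19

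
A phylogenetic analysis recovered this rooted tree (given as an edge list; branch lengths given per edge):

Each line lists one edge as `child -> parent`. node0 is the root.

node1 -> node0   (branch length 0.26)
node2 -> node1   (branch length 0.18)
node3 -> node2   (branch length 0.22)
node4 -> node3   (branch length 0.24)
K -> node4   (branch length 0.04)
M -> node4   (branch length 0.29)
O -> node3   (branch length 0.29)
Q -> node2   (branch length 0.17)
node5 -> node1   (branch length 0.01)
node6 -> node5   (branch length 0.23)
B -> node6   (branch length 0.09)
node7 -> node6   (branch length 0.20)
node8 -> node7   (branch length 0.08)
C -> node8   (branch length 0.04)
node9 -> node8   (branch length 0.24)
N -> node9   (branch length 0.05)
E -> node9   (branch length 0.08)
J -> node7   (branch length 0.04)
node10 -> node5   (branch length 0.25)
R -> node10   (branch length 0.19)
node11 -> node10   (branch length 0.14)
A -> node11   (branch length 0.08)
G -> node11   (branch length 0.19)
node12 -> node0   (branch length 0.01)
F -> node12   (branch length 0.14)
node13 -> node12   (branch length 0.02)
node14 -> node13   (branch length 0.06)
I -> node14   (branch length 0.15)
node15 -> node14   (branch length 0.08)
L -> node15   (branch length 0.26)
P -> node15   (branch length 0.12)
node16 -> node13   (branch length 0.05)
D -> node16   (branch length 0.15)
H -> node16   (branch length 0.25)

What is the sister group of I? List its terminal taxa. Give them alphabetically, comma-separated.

I attaches to the tree at the node subtending (I,(L,P)).
The other lineage descending from that same node — the sister group — is (L,P); its 2 tips in alphabetical order are the answer.

L, P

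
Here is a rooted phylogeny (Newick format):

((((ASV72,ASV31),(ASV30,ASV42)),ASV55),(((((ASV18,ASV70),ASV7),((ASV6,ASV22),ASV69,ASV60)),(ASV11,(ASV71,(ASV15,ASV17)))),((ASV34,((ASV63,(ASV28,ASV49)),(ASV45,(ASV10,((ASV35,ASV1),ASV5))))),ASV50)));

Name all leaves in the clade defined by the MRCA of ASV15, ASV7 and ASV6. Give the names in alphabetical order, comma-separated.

ASV11, ASV15, ASV17, ASV18, ASV22, ASV6, ASV60, ASV69, ASV7, ASV70, ASV71

Tracing ASV15: it sits inside (ASV15,ASV17).
Tracing ASV7: it sits inside ((ASV18,ASV70),ASV7).
Tracing ASV6: it sits inside (ASV6,ASV22).
The smallest clade enclosing all 3 is ((((ASV18,ASV70),ASV7),((ASV6,ASV22),ASV69,ASV60)),(ASV11,(ASV71,(ASV15,ASV17)))); the answer is its 11 terminal taxa in alphabetical order.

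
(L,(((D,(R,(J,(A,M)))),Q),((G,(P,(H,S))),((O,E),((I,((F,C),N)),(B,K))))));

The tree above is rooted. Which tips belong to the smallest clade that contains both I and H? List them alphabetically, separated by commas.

Tracing I: it sits inside (I,((F,C),N)).
Tracing H: it sits inside (H,S).
The smallest clade enclosing both is ((G,(P,(H,S))),((O,E),((I,((F,C),N)),(B,K)))); the answer is its 12 terminal taxa in alphabetical order.

B, C, E, F, G, H, I, K, N, O, P, S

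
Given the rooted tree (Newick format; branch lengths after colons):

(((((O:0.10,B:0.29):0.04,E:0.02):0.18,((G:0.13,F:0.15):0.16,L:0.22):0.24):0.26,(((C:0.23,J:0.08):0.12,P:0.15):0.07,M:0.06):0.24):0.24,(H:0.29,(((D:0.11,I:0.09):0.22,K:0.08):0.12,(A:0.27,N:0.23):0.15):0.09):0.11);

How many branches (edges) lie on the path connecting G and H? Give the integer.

7

The MRCA of G and H is the root of the tree.
From G up to that node: 5 branches. From H up to the same node: 2 branches. Total: 5 + 2 = 7.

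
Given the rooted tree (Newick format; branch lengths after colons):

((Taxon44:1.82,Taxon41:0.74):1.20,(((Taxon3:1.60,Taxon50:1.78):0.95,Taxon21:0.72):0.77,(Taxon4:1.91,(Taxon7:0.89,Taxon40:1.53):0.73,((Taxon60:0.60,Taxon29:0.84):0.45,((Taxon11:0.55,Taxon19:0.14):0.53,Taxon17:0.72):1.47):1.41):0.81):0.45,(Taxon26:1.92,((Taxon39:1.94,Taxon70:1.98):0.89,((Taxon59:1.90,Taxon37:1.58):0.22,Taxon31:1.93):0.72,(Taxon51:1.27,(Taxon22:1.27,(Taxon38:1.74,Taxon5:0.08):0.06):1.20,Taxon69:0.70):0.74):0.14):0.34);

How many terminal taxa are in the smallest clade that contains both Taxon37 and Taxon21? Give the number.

24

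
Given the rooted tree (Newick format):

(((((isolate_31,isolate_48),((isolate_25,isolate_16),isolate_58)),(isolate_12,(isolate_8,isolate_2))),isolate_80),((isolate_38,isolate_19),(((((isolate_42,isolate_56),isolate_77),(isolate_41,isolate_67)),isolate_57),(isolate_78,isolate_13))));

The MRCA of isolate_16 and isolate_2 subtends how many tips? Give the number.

8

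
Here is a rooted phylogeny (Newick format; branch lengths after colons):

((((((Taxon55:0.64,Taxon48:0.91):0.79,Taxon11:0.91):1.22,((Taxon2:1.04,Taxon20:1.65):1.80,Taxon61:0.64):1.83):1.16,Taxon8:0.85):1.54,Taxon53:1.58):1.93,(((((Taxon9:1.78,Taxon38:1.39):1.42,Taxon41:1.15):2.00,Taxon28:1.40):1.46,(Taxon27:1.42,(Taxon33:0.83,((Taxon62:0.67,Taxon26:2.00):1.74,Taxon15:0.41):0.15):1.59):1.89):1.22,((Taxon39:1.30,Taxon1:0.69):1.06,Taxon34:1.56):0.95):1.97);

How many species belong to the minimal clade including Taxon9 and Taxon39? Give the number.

The MRCA of Taxon9 and Taxon39 is the node subtending (((((Taxon9,Taxon38),Taxon41),Taxon28),(Taxon27,(Taxon33,((Taxon62,Taxon26),Taxon15)))),((Taxon39,Taxon1),Taxon34)).
That clade contains 12 terminal taxa: Taxon1, Taxon15, Taxon26, Taxon27, Taxon28, Taxon33, Taxon34, Taxon38, Taxon39, Taxon41, Taxon62, Taxon9.

12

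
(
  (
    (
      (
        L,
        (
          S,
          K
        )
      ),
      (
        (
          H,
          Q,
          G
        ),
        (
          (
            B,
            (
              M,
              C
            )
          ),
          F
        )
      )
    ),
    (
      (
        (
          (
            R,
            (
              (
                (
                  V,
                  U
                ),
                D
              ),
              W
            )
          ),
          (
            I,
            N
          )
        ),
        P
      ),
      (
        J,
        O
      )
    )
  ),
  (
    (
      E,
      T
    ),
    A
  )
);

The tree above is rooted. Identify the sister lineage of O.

J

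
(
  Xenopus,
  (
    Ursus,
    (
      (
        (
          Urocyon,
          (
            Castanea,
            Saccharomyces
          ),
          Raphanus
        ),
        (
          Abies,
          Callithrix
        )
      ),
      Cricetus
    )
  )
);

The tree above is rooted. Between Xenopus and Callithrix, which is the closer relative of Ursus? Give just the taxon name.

Callithrix

The MRCA of Ursus and Callithrix subtends (Ursus,(((Urocyon,(Castanea,Saccharomyces),Raphanus),(Abies,Callithrix)),Cricetus)) (8 taxa).
The MRCA of Ursus and Xenopus is the root, subtending the entire tree (9 taxa).
The first is nested inside the second, so Ursus shares a more recent common ancestor with Callithrix.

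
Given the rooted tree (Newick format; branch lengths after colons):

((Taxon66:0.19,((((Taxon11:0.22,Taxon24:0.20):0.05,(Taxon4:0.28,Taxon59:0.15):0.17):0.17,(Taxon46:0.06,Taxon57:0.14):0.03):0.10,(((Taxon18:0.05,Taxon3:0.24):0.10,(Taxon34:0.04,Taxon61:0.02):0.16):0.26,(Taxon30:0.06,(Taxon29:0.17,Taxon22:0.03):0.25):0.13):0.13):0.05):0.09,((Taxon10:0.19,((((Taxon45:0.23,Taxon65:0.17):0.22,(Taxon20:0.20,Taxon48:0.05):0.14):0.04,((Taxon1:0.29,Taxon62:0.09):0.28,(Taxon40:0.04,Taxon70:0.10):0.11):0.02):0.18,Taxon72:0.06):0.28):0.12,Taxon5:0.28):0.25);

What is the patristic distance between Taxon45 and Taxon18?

The path runs Taxon45 → … → MRCA → … → Taxon18; the MRCA is the root of the tree.
Branch lengths along that path: 0.23 + 0.22 + 0.04 + 0.18 + 0.28 + 0.12 + 0.25 + 0.09 + 0.05 + 0.13 + 0.26 + 0.10 + 0.05 = 2.00.

2.00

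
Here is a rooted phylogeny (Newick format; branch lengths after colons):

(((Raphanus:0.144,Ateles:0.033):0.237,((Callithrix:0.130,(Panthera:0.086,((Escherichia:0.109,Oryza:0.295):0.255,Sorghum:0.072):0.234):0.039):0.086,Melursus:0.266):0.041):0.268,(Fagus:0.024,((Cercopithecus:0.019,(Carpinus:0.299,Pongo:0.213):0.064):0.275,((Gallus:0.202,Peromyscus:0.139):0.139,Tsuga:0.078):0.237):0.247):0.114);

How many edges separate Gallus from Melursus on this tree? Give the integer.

The MRCA of Gallus and Melursus is the root of the tree.
From Gallus up to that node: 5 branches. From Melursus up to the same node: 3 branches. Total: 5 + 3 = 8.

8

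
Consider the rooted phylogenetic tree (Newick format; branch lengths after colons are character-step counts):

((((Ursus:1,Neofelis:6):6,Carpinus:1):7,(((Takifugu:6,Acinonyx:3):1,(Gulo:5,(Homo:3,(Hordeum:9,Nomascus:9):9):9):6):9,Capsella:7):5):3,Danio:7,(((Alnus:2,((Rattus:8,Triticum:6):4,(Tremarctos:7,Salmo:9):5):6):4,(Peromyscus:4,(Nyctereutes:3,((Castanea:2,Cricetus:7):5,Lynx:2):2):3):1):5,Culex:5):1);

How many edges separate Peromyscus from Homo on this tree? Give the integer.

10

The MRCA of Peromyscus and Homo is the root of the tree.
From Peromyscus up to that node: 4 branches. From Homo up to the same node: 6 branches. Total: 4 + 6 = 10.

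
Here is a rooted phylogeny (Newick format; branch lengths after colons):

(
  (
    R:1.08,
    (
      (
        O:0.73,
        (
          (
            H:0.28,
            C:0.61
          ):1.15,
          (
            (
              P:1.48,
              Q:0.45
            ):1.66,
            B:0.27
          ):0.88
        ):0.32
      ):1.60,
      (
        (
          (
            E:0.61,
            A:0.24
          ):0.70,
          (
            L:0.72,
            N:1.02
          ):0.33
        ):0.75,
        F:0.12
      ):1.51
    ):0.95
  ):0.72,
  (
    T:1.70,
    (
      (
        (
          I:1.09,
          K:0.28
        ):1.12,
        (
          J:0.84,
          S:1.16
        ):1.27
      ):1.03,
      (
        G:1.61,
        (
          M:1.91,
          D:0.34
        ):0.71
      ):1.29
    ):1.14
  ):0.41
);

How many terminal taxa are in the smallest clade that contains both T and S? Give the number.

8

The MRCA of T and S is the node subtending (T,(((I,K),(J,S)),(G,(M,D)))).
That clade contains 8 terminal taxa: D, G, I, J, K, M, S, T.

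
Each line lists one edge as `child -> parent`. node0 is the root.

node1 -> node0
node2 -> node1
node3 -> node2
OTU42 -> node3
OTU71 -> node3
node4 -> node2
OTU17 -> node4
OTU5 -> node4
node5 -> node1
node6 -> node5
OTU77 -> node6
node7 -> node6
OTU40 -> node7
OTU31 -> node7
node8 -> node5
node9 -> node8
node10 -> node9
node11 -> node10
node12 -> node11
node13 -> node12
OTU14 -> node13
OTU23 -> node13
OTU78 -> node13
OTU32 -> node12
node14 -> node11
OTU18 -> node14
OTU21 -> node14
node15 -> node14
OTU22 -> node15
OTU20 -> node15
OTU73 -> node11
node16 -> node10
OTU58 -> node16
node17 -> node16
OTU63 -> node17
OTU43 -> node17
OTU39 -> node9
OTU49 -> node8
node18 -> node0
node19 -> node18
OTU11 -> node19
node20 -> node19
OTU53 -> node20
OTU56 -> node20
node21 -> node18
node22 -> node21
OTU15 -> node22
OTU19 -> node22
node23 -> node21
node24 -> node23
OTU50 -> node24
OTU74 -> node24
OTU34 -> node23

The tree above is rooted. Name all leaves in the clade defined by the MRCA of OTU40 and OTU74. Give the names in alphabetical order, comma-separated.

Tracing OTU40: it sits inside (OTU40,OTU31).
Tracing OTU74: it sits inside (OTU50,OTU74).
The smallest clade enclosing both is the whole tree (their MRCA is the root), so the answer is all 29 tips in alphabetical order.

OTU11, OTU14, OTU15, OTU17, OTU18, OTU19, OTU20, OTU21, OTU22, OTU23, OTU31, OTU32, OTU34, OTU39, OTU40, OTU42, OTU43, OTU49, OTU5, OTU50, OTU53, OTU56, OTU58, OTU63, OTU71, OTU73, OTU74, OTU77, OTU78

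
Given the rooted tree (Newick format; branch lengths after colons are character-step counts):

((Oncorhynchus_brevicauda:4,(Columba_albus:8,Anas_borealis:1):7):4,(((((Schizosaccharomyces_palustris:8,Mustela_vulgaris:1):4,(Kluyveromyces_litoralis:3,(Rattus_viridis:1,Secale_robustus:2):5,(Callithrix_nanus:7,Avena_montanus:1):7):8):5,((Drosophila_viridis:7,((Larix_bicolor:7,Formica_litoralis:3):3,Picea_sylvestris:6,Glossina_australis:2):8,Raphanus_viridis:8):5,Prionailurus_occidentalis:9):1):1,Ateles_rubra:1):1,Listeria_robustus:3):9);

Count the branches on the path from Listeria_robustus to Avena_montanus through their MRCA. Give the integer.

The MRCA of Listeria_robustus and Avena_montanus is the node subtending (((((Schizosaccharomyces_palustris,Mustela_vulgaris),(Kluyveromyces_litoralis,(Rattus_viridis,Secale_robustus),(Callithrix_nanus,Avena_montanus))),((Drosophila_viridis,((Larix_bicolor,Formica_litoralis),Picea_sylvestris,Glossina_australis),Raphanus_viridis),Prionailurus_occidentalis)),Ateles_rubra),Listeria_robustus).
From Listeria_robustus up to that node: 1 branch. From Avena_montanus up to the same node: 6 branches. Total: 1 + 6 = 7.

7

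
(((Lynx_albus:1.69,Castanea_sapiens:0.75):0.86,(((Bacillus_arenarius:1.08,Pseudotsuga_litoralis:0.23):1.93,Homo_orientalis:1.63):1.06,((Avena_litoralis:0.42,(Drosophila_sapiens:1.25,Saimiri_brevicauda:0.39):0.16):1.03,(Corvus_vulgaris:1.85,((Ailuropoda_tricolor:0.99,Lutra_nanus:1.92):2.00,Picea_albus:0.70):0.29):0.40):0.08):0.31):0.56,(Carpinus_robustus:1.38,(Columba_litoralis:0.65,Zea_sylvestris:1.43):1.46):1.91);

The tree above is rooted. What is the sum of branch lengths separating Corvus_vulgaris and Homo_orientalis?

5.02

The path runs Corvus_vulgaris → … → MRCA → … → Homo_orientalis; the MRCA is the node subtending (((Bacillus_arenarius,Pseudotsuga_litoralis),Homo_orientalis),((Avena_litoralis,(Drosophila_sapiens,Saimiri_brevicauda)),(Corvus_vulgaris,((Ailuropoda_tricolor,Lutra_nanus),Picea_albus)))).
Branch lengths along that path: 1.85 + 0.40 + 0.08 + 1.06 + 1.63 = 5.02.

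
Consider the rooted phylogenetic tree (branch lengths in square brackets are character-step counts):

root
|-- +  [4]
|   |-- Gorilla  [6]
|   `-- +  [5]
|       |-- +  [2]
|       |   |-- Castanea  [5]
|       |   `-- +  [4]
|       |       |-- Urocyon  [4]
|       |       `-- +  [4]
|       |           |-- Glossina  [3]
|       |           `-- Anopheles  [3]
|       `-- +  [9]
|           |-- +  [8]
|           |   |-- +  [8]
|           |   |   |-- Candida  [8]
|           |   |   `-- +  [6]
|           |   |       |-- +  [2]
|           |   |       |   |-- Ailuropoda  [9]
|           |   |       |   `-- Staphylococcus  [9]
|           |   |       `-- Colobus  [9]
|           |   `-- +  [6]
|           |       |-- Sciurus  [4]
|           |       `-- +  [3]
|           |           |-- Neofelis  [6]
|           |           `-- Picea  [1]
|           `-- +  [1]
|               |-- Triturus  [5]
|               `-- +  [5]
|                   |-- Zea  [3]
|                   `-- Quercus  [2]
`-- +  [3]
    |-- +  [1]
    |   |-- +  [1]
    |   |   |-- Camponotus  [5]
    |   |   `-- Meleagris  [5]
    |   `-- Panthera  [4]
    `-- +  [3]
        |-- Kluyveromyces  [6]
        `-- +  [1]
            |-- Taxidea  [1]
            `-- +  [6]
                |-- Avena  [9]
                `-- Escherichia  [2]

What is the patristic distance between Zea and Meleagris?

37

The path runs Zea → … → MRCA → … → Meleagris; the MRCA is the root of the tree.
Branch lengths along that path: 3 + 5 + 1 + 9 + 5 + 4 + 3 + 1 + 1 + 5 = 37.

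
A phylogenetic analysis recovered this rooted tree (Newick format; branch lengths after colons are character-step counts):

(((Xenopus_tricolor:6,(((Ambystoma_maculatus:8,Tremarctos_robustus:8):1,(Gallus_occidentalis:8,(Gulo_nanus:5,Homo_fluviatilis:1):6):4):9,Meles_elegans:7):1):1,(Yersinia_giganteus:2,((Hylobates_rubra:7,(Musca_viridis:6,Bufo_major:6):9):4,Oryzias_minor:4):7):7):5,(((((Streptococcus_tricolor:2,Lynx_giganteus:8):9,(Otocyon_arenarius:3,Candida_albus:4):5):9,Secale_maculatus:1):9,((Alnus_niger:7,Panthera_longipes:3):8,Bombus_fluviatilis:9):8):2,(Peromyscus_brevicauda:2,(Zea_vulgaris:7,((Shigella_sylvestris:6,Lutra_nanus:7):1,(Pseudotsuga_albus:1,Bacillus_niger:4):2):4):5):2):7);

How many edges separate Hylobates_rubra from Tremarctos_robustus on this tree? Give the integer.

9

The MRCA of Hylobates_rubra and Tremarctos_robustus is the node subtending ((Xenopus_tricolor,(((Ambystoma_maculatus,Tremarctos_robustus),(Gallus_occidentalis,(Gulo_nanus,Homo_fluviatilis))),Meles_elegans)),(Yersinia_giganteus,((Hylobates_rubra,(Musca_viridis,Bufo_major)),Oryzias_minor))).
From Hylobates_rubra up to that node: 4 branches. From Tremarctos_robustus up to the same node: 5 branches. Total: 4 + 5 = 9.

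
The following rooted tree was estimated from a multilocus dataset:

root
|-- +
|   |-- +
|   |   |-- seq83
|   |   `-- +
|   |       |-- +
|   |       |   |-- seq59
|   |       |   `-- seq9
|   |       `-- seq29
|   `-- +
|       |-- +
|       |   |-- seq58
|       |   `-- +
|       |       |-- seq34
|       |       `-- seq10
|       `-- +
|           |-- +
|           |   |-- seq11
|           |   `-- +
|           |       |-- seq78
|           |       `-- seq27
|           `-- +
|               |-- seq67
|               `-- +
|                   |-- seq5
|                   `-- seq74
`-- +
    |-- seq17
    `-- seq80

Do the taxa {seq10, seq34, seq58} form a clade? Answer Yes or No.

The most recent common ancestor of these taxa subtends (seq58,(seq34,seq10)).
That clade has exactly 3 tips — every listed taxon and nothing else — so the group is monophyletic.

Yes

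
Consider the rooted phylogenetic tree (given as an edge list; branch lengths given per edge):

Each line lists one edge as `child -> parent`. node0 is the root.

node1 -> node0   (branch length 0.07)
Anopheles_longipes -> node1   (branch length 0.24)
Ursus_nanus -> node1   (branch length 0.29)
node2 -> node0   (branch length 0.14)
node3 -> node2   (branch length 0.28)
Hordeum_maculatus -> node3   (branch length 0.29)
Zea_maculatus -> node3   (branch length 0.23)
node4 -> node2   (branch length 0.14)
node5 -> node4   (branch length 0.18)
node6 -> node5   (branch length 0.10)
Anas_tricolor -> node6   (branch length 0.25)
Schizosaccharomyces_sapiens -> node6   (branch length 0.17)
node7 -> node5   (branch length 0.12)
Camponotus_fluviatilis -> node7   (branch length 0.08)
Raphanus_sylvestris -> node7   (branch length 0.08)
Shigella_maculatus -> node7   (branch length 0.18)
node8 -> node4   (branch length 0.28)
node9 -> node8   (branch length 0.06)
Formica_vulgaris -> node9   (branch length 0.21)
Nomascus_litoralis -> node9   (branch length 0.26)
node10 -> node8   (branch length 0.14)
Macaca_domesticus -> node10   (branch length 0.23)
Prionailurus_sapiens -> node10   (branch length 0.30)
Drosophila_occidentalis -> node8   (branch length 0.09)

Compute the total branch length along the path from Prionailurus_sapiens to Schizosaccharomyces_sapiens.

The path runs Prionailurus_sapiens → … → MRCA → … → Schizosaccharomyces_sapiens; the MRCA is the node subtending (((Anas_tricolor,Schizosaccharomyces_sapiens),(Camponotus_fluviatilis,Raphanus_sylvestris,Shigella_maculatus)),((Formica_vulgaris,Nomascus_litoralis),(Macaca_domesticus,Prionailurus_sapiens),Drosophila_occidentalis)).
Branch lengths along that path: 0.30 + 0.14 + 0.28 + 0.18 + 0.10 + 0.17 = 1.17.

1.17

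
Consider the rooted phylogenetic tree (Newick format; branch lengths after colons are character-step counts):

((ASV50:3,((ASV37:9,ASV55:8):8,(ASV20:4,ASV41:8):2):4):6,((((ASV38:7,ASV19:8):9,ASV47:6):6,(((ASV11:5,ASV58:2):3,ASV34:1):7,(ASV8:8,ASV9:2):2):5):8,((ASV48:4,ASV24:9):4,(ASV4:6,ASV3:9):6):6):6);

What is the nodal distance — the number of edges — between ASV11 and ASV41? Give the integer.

10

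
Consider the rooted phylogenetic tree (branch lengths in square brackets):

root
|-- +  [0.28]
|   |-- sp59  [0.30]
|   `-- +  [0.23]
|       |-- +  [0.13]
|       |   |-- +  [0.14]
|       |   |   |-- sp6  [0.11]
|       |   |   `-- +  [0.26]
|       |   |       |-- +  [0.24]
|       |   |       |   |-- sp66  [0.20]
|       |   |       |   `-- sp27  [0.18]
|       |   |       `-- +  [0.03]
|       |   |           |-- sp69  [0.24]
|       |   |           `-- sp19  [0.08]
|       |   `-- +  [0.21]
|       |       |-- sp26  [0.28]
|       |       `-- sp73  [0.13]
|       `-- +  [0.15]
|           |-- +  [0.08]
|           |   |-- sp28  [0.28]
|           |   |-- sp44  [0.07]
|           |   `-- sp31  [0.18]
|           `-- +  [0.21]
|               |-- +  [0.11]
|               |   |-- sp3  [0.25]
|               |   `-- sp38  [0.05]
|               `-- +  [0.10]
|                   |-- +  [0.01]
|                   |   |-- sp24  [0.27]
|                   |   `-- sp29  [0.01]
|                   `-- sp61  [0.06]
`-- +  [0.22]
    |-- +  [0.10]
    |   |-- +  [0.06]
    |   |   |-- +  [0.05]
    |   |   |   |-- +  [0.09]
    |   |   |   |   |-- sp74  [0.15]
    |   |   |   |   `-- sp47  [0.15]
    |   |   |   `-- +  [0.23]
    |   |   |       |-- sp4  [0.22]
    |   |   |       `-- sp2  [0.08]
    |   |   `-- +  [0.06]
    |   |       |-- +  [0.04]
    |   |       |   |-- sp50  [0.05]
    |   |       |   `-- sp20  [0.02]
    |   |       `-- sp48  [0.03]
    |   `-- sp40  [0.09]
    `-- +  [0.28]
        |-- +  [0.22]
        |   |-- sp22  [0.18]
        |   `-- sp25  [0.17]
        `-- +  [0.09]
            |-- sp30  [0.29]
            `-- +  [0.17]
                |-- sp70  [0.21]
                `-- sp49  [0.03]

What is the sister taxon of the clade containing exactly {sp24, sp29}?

sp61

The clade containing exactly {sp24, sp29} attaches to the tree at the node subtending ((sp24,sp29),sp61).
The other lineage descending from that same node — the sister group — is the single tip sp61.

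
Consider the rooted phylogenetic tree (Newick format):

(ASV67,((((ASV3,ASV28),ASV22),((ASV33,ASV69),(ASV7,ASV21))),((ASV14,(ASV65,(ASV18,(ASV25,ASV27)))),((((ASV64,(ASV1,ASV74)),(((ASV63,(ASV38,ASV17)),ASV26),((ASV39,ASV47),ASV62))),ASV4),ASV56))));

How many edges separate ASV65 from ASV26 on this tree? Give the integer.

The MRCA of ASV65 and ASV26 is the node subtending ((ASV14,(ASV65,(ASV18,(ASV25,ASV27)))),((((ASV64,(ASV1,ASV74)),(((ASV63,(ASV38,ASV17)),ASV26),((ASV39,ASV47),ASV62))),ASV4),ASV56)).
From ASV65 up to that node: 3 branches. From ASV26 up to the same node: 6 branches. Total: 3 + 6 = 9.

9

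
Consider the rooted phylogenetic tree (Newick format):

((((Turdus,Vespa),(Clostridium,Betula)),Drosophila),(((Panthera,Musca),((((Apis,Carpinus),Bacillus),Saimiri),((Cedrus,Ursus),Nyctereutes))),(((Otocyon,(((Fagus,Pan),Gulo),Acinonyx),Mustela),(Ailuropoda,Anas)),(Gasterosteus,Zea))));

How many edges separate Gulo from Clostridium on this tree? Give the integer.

The MRCA of Gulo and Clostridium is the root of the tree.
From Gulo up to that node: 7 branches. From Clostridium up to the same node: 4 branches. Total: 7 + 4 = 11.

11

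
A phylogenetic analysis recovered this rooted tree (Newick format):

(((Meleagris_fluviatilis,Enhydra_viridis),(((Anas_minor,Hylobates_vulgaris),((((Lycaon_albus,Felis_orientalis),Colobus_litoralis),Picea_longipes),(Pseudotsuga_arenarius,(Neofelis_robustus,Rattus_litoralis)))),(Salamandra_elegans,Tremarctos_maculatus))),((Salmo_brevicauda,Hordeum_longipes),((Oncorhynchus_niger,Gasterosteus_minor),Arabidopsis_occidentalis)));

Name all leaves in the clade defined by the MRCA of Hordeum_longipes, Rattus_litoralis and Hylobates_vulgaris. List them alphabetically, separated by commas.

Anas_minor, Arabidopsis_occidentalis, Colobus_litoralis, Enhydra_viridis, Felis_orientalis, Gasterosteus_minor, Hordeum_longipes, Hylobates_vulgaris, Lycaon_albus, Meleagris_fluviatilis, Neofelis_robustus, Oncorhynchus_niger, Picea_longipes, Pseudotsuga_arenarius, Rattus_litoralis, Salamandra_elegans, Salmo_brevicauda, Tremarctos_maculatus

Tracing Hordeum_longipes: it sits inside (Salmo_brevicauda,Hordeum_longipes).
Tracing Rattus_litoralis: it sits inside (Neofelis_robustus,Rattus_litoralis).
Tracing Hylobates_vulgaris: it sits inside (Anas_minor,Hylobates_vulgaris).
The smallest clade enclosing all 3 is the whole tree (their MRCA is the root), so the answer is all 18 tips in alphabetical order.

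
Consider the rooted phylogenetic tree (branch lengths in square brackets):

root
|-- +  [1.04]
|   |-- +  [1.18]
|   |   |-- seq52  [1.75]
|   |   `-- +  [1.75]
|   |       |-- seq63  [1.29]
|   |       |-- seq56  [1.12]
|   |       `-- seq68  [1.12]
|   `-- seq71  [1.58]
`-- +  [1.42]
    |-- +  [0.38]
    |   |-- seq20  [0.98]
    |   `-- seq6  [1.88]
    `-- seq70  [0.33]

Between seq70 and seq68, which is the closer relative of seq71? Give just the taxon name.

seq68

The MRCA of seq71 and seq68 subtends ((seq52,(seq63,seq56,seq68)),seq71) (5 taxa).
The MRCA of seq71 and seq70 is the root, subtending the entire tree (8 taxa).
The first is nested inside the second, so seq71 shares a more recent common ancestor with seq68.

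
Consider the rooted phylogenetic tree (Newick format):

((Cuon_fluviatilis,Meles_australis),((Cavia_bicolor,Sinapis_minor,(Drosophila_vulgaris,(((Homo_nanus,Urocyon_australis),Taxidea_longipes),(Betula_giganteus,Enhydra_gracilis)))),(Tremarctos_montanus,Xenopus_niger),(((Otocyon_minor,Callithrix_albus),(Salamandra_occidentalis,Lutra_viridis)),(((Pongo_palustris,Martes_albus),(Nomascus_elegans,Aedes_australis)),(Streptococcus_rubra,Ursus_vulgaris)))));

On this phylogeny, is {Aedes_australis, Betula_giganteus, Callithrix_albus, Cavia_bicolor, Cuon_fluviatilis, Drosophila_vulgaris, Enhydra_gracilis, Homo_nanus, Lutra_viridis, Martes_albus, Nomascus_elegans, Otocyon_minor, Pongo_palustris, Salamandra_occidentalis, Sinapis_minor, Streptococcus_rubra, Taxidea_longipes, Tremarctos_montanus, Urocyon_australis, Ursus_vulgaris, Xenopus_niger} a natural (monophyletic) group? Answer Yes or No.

No

The MRCA of the listed taxa is the root, so the smallest clade containing them is the whole tree.
That clade also contains Meles_australis, which is not in the proposed group, so the group is not monophyletic.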